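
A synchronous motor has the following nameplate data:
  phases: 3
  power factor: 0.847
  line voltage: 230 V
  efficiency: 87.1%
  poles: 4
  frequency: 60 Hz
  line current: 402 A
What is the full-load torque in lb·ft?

462 lb·ft

P_in = √3·V·I·cosφ = 1.732 × 230 × 402 × 0.847 = 135639 W
P_out = η·P_in = 0.871 × 135639 = 118142 W
n = n_s = 120×60/4 = 1800 rpm (synchronous)
ω = 2π×1800/60 = 188.5 rad/s
τ = P_out/ω = 118142/188.5 = 626.7 N·m
In lb·ft: 626.7/1.356 = 462 lb·ft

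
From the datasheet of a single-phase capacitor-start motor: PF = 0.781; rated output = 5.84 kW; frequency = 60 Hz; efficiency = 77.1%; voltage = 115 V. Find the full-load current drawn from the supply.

P_out = 5.84 kW = 5840 W
P_in = P_out / η = 5840 / 0.771 = 7575 W
I = P_in / (V·cosφ) = 7575 / (115 × 0.781) = 84.3 A

84.3 A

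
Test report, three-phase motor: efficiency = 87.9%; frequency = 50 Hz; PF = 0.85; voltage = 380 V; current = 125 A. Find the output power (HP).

P_in = √3·V·I·cosφ = 1.732 × 380 × 125 × 0.85 = 69930 W
P_out = η·P_in = 0.879 × 69930 = 61468 W
= 61468/746 = 82.4 HP

82.4 HP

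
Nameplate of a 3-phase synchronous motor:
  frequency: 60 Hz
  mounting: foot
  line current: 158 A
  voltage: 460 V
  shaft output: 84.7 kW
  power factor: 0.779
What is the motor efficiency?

P_out = 84.7 kW = 84700 W
P_in = √3·V_L·I_L·cosφ = 1.732 × 460 × 158 × 0.779 = 98062 W
η = P_out / P_in = 84700 / 98062 = 0.864 = 86.4%

86.4 %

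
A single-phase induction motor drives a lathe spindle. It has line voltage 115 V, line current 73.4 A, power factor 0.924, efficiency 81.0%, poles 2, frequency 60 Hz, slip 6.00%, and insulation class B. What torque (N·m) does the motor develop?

17.8 N·m

P_in = V·I·cosφ = 115 × 73.4 × 0.924 = 7799 W
P_out = η·P_in = 0.81 × 7799 = 6317 W
n_s = 120×60/2 = 3600 rpm; n = 3600×(1−0.06) = 3384 rpm
ω = 2π×3384/60 = 354.4 rad/s
τ = P_out/ω = 6317/354.4 = 17.8 N·m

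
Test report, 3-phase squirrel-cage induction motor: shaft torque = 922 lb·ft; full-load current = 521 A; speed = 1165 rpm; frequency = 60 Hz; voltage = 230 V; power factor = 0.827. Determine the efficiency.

τ = 922 lb·ft × 1.356 = 1250 N·m
ω = 2π × 1165/60 = 122 rad/s; P_out = τω = 1250 × 122 = 152500 W
P_in = √3·V_L·I_L·cosφ = 1.732 × 230 × 521 × 0.827 = 171640 W
η = P_out / P_in = 152500 / 171640 = 0.888 = 88.8%

88.8 %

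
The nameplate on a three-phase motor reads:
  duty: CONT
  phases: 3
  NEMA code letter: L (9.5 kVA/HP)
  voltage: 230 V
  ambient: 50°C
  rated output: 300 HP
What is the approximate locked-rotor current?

7150 A

S_LR = 9.5 × 300 = 2850 kVA
I_LR = S_LR/(√3·V_L) = 2850000/(1.732×230) = 7150 A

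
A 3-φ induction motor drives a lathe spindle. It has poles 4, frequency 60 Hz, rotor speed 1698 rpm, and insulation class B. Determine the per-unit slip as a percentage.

n_s = 120f/p = 120×60/4 = 1800 rpm
s = (n_s − n)/n_s = (1800 − 1698)/1800 = 0.0567

5.7 %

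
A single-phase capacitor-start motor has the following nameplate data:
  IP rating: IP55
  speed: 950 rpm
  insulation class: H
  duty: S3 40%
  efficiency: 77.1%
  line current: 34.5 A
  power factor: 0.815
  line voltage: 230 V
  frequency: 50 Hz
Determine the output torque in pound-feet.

37 lb·ft

P_in = V·I·cosφ = 230 × 34.5 × 0.815 = 6467 W
P_out = η·P_in = 0.771 × 6467 = 4986 W
n = 950 rpm
ω = 2π×950/60 = 99.48 rad/s
τ = P_out/ω = 4986/99.48 = 50.12 N·m
In lb·ft: 50.12/1.356 = 37 lb·ft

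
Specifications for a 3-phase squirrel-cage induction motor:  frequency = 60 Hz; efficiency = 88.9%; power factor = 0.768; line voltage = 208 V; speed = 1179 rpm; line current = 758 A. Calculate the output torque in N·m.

P_in = √3·V·I·cosφ = 1.732 × 208 × 758 × 0.768 = 209721 W
P_out = η·P_in = 0.889 × 209721 = 186442 W
n = 1179 rpm
ω = 2π×1179/60 = 123.5 rad/s
τ = P_out/ω = 186442/123.5 = 1510 N·m

1510 N·m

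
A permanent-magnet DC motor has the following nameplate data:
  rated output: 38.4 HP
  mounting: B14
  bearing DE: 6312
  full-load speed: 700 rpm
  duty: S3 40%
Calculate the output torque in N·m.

P_out = 38.4 × 746 = 28646 W
ω = 2π × 700/60 = 73.3 rad/s
τ = P_out/ω = 28646/73.3 = 391 N·m

391 N·m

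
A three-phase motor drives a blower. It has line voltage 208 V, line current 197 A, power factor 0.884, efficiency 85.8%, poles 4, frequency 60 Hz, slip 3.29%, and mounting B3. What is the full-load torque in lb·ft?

P_in = √3·V·I·cosφ = 1.732 × 208 × 197 × 0.884 = 62738 W
P_out = η·P_in = 0.858 × 62738 = 53829 W
n_s = 120×60/4 = 1800 rpm; n = 1800×(1−0.0329) = 1741 rpm
ω = 2π×1741/60 = 182.3 rad/s
τ = P_out/ω = 53829/182.3 = 295.3 N·m
In lb·ft: 295.3/1.356 = 218 lb·ft

218 lb·ft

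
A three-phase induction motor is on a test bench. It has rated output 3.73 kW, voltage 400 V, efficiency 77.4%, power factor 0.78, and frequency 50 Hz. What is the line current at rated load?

8.92 A

P_out = 3.73 kW = 3730 W
P_in = P_out / η = 3730 / 0.774 = 4819 W
I_L = P_in / (√3·V_L·cosφ) = 4819 / (1.732 × 400 × 0.78) = 8.92 A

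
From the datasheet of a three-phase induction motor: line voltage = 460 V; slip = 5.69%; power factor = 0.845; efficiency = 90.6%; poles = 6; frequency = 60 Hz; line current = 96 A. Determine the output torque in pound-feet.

P_in = √3·V·I·cosφ = 1.732 × 460 × 96 × 0.845 = 64630 W
P_out = η·P_in = 0.906 × 64630 = 58555 W
n_s = 120×60/6 = 1200 rpm; n = 1200×(1−0.0569) = 1132 rpm
ω = 2π×1132/60 = 118.5 rad/s
τ = P_out/ω = 58555/118.5 = 494.1 N·m
In lb·ft: 494.1/1.356 = 364 lb·ft

364 lb·ft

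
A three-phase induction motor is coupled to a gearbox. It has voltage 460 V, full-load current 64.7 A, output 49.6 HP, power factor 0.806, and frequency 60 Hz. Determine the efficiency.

P_out = 49.6 × 746 = 37002 W
P_in = √3·V_L·I_L·cosφ = 1.732 × 460 × 64.7 × 0.806 = 41548 W
η = P_out / P_in = 37002 / 41548 = 0.891 = 89.1%

89.1 %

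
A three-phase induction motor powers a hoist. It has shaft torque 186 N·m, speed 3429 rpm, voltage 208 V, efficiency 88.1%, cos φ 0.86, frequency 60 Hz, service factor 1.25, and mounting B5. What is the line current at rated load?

245 A

ω = 2π×3429/60 = 359.1 rad/s; P_out = τω = 186 × 359.1 = 66793 W
P_in = P_out / η = 66793 / 0.881 = 75815 W
I_L = P_in / (√3·V_L·cosφ) = 75815 / (1.732 × 208 × 0.86) = 245 A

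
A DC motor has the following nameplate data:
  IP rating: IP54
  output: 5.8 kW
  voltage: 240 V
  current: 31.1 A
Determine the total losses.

1660 W

P_in = V·I = 240×31.1 = 7464 W
P_out = 5800 W
Losses = P_in − P_out = 7464 − 5800 = 1664 W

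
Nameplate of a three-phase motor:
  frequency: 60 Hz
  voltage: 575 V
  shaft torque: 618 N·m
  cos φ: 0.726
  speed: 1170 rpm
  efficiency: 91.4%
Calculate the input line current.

ω = 2π×1170/60 = 122.5 rad/s; P_out = τω = 618 × 122.5 = 75705 W
P_in = P_out / η = 75705 / 0.914 = 82828 W
I_L = P_in / (√3·V_L·cosφ) = 82828 / (1.732 × 575 × 0.726) = 115 A

115 A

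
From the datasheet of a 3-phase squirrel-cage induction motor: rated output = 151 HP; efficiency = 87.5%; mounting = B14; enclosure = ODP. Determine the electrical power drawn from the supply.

P_out = 151 × 746 = 112646 W
P_in = P_out/η = 112646/0.875 = 128738 W = 129 kW

129 kW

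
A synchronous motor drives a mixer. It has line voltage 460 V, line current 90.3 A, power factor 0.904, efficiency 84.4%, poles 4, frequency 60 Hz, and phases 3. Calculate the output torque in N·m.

291 N·m

P_in = √3·V·I·cosφ = 1.732 × 460 × 90.3 × 0.904 = 65037 W
P_out = η·P_in = 0.844 × 65037 = 54891 W
n = n_s = 120×60/4 = 1800 rpm (synchronous)
ω = 2π×1800/60 = 188.5 rad/s
τ = P_out/ω = 54891/188.5 = 291 N·m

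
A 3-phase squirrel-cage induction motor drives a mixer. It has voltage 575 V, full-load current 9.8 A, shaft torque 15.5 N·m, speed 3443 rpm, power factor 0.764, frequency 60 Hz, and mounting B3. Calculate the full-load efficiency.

74.9 %

ω = 2π × 3443/60 = 360.6 rad/s; P_out = τω = 15.5 × 360.6 = 5589 W
P_in = √3·V_L·I_L·cosφ = 1.732 × 575 × 9.8 × 0.764 = 7457 W
η = P_out / P_in = 5589 / 7457 = 0.749 = 74.9%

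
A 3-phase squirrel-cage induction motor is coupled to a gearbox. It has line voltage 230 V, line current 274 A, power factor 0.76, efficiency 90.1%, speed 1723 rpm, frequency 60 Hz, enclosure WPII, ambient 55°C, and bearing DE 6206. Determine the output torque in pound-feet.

306 lb·ft

P_in = √3·V·I·cosφ = 1.732 × 230 × 274 × 0.76 = 82954 W
P_out = η·P_in = 0.901 × 82954 = 74742 W
n = 1723 rpm
ω = 2π×1723/60 = 180.4 rad/s
τ = P_out/ω = 74742/180.4 = 414.3 N·m
In lb·ft: 414.3/1.356 = 306 lb·ft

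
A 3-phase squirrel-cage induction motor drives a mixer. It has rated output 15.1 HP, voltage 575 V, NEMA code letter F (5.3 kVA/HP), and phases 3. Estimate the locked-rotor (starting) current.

80.4 A

S_LR = 5.3 × 15.1 = 80.03 kVA
I_LR = S_LR/(√3·V_L) = 80030/(1.732×575) = 80.4 A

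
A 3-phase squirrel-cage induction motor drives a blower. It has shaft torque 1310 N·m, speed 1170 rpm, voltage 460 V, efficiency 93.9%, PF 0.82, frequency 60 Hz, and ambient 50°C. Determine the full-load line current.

262 A

ω = 2π×1170/60 = 122.5 rad/s; P_out = τω = 1310 × 122.5 = 160475 W
P_in = P_out / η = 160475 / 0.939 = 170900 W
I_L = P_in / (√3·V_L·cosφ) = 170900 / (1.732 × 460 × 0.82) = 262 A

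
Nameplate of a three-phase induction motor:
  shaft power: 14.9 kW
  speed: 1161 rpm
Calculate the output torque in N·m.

ω = 2π × 1161/60 = 121.6 rad/s
τ = P/ω = 14900/121.6 = 123 N·m

123 N·m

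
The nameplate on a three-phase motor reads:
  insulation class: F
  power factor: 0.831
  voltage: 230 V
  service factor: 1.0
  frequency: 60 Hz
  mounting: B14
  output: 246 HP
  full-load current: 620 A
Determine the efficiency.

P_out = 246 × 746 = 183516 W
P_in = √3·V_L·I_L·cosφ = 1.732 × 230 × 620 × 0.831 = 205243 W
η = P_out / P_in = 183516 / 205243 = 0.894 = 89.4%

89.4 %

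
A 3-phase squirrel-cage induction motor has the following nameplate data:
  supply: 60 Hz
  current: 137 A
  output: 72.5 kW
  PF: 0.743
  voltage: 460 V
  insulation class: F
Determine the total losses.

P_in = √3·V·I·cosφ = 1.732×460×137×0.743 = 81099 W
P_out = 72500 W
Losses = P_in − P_out = 81099 − 72500 = 8599 W

8.6 kW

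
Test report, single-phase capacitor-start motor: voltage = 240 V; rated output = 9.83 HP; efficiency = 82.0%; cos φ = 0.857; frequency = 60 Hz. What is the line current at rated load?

43.5 A

P_out = 9.83 × 746 = 7333 W
P_in = P_out / η = 7333 / 0.820 = 8943 W
I = P_in / (V·cosφ) = 8943 / (240 × 0.857) = 43.5 A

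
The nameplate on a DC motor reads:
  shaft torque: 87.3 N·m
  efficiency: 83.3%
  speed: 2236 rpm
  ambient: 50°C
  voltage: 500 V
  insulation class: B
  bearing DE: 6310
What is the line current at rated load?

ω = 2π×2236/60 = 234.2 rad/s; P_out = τω = 87.3 × 234.2 = 20446 W
P_in = P_out / η = 20446 / 0.833 = 24545 W
I = P_in / V = 24545 / 500 = 49.1 A

49.1 A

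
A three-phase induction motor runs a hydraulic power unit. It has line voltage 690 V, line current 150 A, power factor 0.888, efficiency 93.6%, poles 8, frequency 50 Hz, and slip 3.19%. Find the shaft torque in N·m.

P_in = √3·V·I·cosφ = 1.732 × 690 × 150 × 0.888 = 159185 W
P_out = η·P_in = 0.936 × 159185 = 148997 W
n_s = 120×50/8 = 750 rpm; n = 750×(1−0.0319) = 726 rpm
ω = 2π×726/60 = 76.03 rad/s
τ = P_out/ω = 148997/76.03 = 1960 N·m

1960 N·m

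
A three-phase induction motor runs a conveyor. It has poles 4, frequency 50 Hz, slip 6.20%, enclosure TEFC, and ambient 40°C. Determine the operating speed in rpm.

1407 rpm

n_s = 120f/p = 120×50/4 = 1500 rpm
n = n_s(1 − s) = 1500 × (1 − 0.062) = 1407 rpm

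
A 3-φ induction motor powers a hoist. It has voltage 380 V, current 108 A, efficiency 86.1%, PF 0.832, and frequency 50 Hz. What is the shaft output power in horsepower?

P_in = √3·V·I·cosφ = 1.732 × 380 × 108 × 0.832 = 59140 W
P_out = η·P_in = 0.861 × 59140 = 50920 W
= 50920/746 = 68.3 HP

68.3 HP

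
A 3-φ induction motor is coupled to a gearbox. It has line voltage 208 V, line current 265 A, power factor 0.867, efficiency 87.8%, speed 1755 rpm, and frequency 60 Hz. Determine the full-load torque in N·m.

P_in = √3·V·I·cosφ = 1.732 × 208 × 265 × 0.867 = 82771 W
P_out = η·P_in = 0.878 × 82771 = 72673 W
n = 1755 rpm
ω = 2π×1755/60 = 183.8 rad/s
τ = P_out/ω = 72673/183.8 = 395 N·m

395 N·m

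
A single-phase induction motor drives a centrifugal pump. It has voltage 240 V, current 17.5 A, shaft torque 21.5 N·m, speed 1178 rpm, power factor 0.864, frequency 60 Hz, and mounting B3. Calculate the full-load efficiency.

73.1 %

ω = 2π × 1178/60 = 123.4 rad/s; P_out = τω = 21.5 × 123.4 = 2653 W
P_in = V·I·cosφ = 240 × 17.5 × 0.864 = 3629 W
η = P_out / P_in = 2653 / 3629 = 0.731 = 73.1%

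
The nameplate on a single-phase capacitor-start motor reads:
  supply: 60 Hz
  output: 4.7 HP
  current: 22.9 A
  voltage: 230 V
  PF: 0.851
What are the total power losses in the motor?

976 W

P_in = V·I·cosφ = 230×22.9×0.851 = 4482 W
P_out = 4.7×746 = 3506 W
Losses = P_in − P_out = 4482 − 3506 = 976 W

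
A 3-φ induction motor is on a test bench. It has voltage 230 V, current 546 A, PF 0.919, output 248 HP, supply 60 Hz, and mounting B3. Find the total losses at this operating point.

P_in = √3·V·I·cosφ = 1.732×230×546×0.919 = 199887 W
P_out = 248×746 = 185008 W
Losses = P_in − P_out = 199887 − 185008 = 14879 W

14900 W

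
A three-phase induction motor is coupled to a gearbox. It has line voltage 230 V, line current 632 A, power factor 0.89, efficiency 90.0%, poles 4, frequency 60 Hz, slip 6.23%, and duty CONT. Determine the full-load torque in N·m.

P_in = √3·V·I·cosφ = 1.732 × 230 × 632 × 0.89 = 224070 W
P_out = η·P_in = 0.9 × 224070 = 201663 W
n_s = 120×60/4 = 1800 rpm; n = 1800×(1−0.0623) = 1688 rpm
ω = 2π×1688/60 = 176.8 rad/s
τ = P_out/ω = 201663/176.8 = 1140 N·m

1140 N·m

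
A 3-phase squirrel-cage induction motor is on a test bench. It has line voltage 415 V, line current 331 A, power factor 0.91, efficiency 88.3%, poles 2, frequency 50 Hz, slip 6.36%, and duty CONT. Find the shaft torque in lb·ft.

P_in = √3·V·I·cosφ = 1.732 × 415 × 331 × 0.91 = 216504 W
P_out = η·P_in = 0.883 × 216504 = 191173 W
n_s = 120×50/2 = 3000 rpm; n = 3000×(1−0.0636) = 2809 rpm
ω = 2π×2809/60 = 294.2 rad/s
τ = P_out/ω = 191173/294.2 = 649.8 N·m
In lb·ft: 649.8/1.356 = 479 lb·ft

479 lb·ft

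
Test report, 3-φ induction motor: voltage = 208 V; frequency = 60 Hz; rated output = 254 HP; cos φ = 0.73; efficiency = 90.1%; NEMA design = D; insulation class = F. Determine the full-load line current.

800 A

P_out = 254 × 746 = 189484 W
P_in = P_out / η = 189484 / 0.901 = 210304 W
I_L = P_in / (√3·V_L·cosφ) = 210304 / (1.732 × 208 × 0.73) = 800 A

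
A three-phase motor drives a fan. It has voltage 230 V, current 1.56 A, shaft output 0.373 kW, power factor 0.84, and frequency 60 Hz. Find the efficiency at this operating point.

71.5 %

P_out = 0.373 kW = 373 W
P_in = √3·V_L·I_L·cosφ = 1.732 × 230 × 1.56 × 0.84 = 522 W
η = P_out / P_in = 373 / 522 = 0.715 = 71.5%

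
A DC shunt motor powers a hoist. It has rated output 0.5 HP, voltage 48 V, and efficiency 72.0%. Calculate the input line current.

P_out = 0.5 × 746 = 373 W
P_in = P_out / η = 373 / 0.720 = 518 W
I = P_in / V = 518 / 48 = 10.8 A

10.8 A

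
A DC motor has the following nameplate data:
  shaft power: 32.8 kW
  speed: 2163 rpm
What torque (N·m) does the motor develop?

ω = 2π × 2163/60 = 226.5 rad/s
τ = P/ω = 32800/226.5 = 145 N·m

145 N·m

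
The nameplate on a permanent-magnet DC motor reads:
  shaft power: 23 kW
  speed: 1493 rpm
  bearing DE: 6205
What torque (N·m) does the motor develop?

147 N·m

ω = 2π × 1493/60 = 156.3 rad/s
τ = P/ω = 23000/156.3 = 147 N·m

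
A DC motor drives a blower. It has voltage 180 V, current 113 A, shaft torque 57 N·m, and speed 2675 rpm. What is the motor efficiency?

78.5 %

ω = 2π × 2675/60 = 280.1 rad/s; P_out = τω = 57 × 280.1 = 15966 W
P_in = V·I = 180 × 113 = 20340 W
η = P_out / P_in = 15966 / 20340 = 0.785 = 78.5%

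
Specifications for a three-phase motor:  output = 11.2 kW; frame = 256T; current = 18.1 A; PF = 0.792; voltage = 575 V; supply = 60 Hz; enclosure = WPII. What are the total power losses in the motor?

3.08 kW

P_in = √3·V·I·cosφ = 1.732×575×18.1×0.792 = 14276 W
P_out = 11200 W
Losses = P_in − P_out = 14276 − 11200 = 3076 W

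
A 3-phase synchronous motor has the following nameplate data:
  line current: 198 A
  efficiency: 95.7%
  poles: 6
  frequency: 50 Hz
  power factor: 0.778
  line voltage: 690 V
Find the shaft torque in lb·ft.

1240 lb·ft

P_in = √3·V·I·cosφ = 1.732 × 690 × 198 × 0.778 = 184095 W
P_out = η·P_in = 0.957 × 184095 = 176179 W
n = n_s = 120×50/6 = 1000 rpm (synchronous)
ω = 2π×1000/60 = 104.7 rad/s
τ = P_out/ω = 176179/104.7 = 1683 N·m
In lb·ft: 1683/1.356 = 1240 lb·ft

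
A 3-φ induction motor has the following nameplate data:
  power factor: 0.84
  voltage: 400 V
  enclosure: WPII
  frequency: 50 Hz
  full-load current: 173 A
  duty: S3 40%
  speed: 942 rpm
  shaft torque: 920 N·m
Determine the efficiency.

ω = 2π × 942/60 = 98.65 rad/s; P_out = τω = 920 × 98.65 = 90758 W
P_in = √3·V_L·I_L·cosφ = 1.732 × 400 × 173 × 0.84 = 100678 W
η = P_out / P_in = 90758 / 100678 = 0.901 = 90.1%

90.1 %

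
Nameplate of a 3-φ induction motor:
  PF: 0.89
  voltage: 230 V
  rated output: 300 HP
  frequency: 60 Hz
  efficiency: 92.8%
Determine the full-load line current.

680 A

P_out = 300 × 746 = 223800 W
P_in = P_out / η = 223800 / 0.928 = 241164 W
I_L = P_in / (√3·V_L·cosφ) = 241164 / (1.732 × 230 × 0.89) = 680 A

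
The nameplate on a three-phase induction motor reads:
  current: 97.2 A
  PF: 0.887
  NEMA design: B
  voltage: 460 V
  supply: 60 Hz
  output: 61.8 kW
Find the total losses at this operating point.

P_in = √3·V·I·cosφ = 1.732×460×97.2×0.887 = 68690 W
P_out = 61800 W
Losses = P_in − P_out = 68690 − 61800 = 6890 W

6890 W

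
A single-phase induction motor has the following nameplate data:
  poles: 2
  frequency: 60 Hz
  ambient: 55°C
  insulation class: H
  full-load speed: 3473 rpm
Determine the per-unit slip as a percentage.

n_s = 120f/p = 120×60/2 = 3600 rpm
s = (n_s − n)/n_s = (3600 − 3473)/3600 = 0.0353

3.53 %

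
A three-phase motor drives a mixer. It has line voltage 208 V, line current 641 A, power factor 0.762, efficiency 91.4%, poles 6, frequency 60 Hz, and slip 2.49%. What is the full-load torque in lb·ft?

968 lb·ft

P_in = √3·V·I·cosφ = 1.732 × 208 × 641 × 0.762 = 175964 W
P_out = η·P_in = 0.914 × 175964 = 160831 W
n_s = 120×60/6 = 1200 rpm; n = 1200×(1−0.0249) = 1170 rpm
ω = 2π×1170/60 = 122.5 rad/s
τ = P_out/ω = 160831/122.5 = 1313 N·m
In lb·ft: 1313/1.356 = 968 lb·ft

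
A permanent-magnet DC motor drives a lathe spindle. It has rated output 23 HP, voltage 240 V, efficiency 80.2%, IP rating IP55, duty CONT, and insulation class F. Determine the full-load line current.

89.1 A

P_out = 23 × 746 = 17158 W
P_in = P_out / η = 17158 / 0.802 = 21394 W
I = P_in / V = 21394 / 240 = 89.1 A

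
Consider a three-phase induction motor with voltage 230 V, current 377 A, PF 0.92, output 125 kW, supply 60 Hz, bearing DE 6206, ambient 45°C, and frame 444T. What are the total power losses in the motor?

13200 W

P_in = √3·V·I·cosφ = 1.732×230×377×0.92 = 138167 W
P_out = 125000 W
Losses = P_in − P_out = 138167 − 125000 = 13167 W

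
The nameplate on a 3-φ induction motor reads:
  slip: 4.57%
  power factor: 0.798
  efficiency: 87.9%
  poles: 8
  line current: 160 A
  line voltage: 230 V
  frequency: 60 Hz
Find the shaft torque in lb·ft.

367 lb·ft

P_in = √3·V·I·cosφ = 1.732 × 230 × 160 × 0.798 = 50863 W
P_out = η·P_in = 0.879 × 50863 = 44709 W
n_s = 120×60/8 = 900 rpm; n = 900×(1−0.0457) = 859 rpm
ω = 2π×859/60 = 89.95 rad/s
τ = P_out/ω = 44709/89.95 = 497 N·m
In lb·ft: 497/1.356 = 367 lb·ft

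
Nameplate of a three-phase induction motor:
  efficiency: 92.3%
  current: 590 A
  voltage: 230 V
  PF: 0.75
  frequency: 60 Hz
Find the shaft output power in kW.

P_in = √3·V·I·cosφ = 1.732 × 230 × 590 × 0.75 = 176274 W
P_out = η·P_in = 0.923 × 176274 = 162701 W

163 kW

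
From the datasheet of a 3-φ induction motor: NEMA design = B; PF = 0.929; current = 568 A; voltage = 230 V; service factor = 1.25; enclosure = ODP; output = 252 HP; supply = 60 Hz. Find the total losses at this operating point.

P_in = √3·V·I·cosφ = 1.732×230×568×0.929 = 210203 W
P_out = 252×746 = 187992 W
Losses = P_in − P_out = 210203 − 187992 = 22211 W

22.2 kW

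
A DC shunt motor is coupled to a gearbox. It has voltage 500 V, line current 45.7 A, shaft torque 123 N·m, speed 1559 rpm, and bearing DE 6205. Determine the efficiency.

ω = 2π × 1559/60 = 163.3 rad/s; P_out = τω = 123 × 163.3 = 20086 W
P_in = V·I = 500 × 45.7 = 22850 W
η = P_out / P_in = 20086 / 22850 = 0.879 = 87.9%

87.9 %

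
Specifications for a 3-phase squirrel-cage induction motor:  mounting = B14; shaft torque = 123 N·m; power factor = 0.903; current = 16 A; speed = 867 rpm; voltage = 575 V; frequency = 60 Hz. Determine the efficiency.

77.6 %

ω = 2π × 867/60 = 90.79 rad/s; P_out = τω = 123 × 90.79 = 11167 W
P_in = √3·V_L·I_L·cosφ = 1.732 × 575 × 16 × 0.903 = 14389 W
η = P_out / P_in = 11167 / 14389 = 0.776 = 77.6%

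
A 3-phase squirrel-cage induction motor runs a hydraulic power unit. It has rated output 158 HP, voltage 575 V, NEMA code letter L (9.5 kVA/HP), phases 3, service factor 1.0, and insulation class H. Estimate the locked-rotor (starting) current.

S_LR = 9.5 × 158 = 1501 kVA
I_LR = S_LR/(√3·V_L) = 1501000/(1.732×575) = 1510 A

1510 A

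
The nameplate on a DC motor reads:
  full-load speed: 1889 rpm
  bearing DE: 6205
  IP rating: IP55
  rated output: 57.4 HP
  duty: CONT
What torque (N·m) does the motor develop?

P_out = 57.4 × 746 = 42820 W
ω = 2π × 1889/60 = 197.8 rad/s
τ = P_out/ω = 42820/197.8 = 216 N·m

216 N·m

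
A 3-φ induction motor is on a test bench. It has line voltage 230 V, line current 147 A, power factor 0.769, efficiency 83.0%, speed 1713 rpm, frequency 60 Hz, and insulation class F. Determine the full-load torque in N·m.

208 N·m

P_in = √3·V·I·cosφ = 1.732 × 230 × 147 × 0.769 = 45032 W
P_out = η·P_in = 0.83 × 45032 = 37377 W
n = 1713 rpm
ω = 2π×1713/60 = 179.4 rad/s
τ = P_out/ω = 37377/179.4 = 208 N·m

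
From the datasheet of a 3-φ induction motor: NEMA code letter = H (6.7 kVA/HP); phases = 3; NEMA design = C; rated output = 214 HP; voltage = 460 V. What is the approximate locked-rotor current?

1800 A

S_LR = 6.7 × 214 = 1433.8 kVA
I_LR = S_LR/(√3·V_L) = 1433800/(1.732×460) = 1800 A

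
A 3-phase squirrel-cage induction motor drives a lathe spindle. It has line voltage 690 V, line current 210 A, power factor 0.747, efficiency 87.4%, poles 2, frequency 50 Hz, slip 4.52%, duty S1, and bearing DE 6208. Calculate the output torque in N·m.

P_in = √3·V·I·cosφ = 1.732 × 690 × 210 × 0.747 = 187472 W
P_out = η·P_in = 0.874 × 187472 = 163851 W
n_s = 120×50/2 = 3000 rpm; n = 3000×(1−0.0452) = 2864 rpm
ω = 2π×2864/60 = 299.9 rad/s
τ = P_out/ω = 163851/299.9 = 546 N·m

546 N·m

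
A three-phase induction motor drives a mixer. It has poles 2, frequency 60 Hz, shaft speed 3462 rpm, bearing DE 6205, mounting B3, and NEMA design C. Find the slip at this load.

n_s = 120f/p = 120×60/2 = 3600 rpm
s = (n_s − n)/n_s = (3600 − 3462)/3600 = 0.0383

3.83 %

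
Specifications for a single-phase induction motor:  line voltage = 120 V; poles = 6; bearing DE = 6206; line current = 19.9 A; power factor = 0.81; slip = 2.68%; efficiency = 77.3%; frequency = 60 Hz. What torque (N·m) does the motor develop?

P_in = V·I·cosφ = 120 × 19.9 × 0.81 = 1934 W
P_out = η·P_in = 0.773 × 1934 = 1495 W
n_s = 120×60/6 = 1200 rpm; n = 1200×(1−0.0268) = 1168 rpm
ω = 2π×1168/60 = 122.3 rad/s
τ = P_out/ω = 1495/122.3 = 12.2 N·m

12.2 N·m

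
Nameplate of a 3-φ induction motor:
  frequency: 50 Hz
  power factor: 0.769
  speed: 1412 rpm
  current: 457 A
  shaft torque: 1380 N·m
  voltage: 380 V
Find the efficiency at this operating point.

ω = 2π × 1412/60 = 147.9 rad/s; P_out = τω = 1380 × 147.9 = 204102 W
P_in = √3·V_L·I_L·cosφ = 1.732 × 380 × 457 × 0.769 = 231299 W
η = P_out / P_in = 204102 / 231299 = 0.882 = 88.2%

88.2 %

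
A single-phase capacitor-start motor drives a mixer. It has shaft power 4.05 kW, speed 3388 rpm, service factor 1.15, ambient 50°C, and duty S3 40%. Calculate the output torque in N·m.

ω = 2π × 3388/60 = 354.8 rad/s
τ = P/ω = 4050/354.8 = 11.4 N·m

11.4 N·m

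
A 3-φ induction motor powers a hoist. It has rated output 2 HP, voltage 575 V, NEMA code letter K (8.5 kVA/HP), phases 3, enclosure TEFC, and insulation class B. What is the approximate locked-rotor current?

17.1 A

S_LR = 8.5 × 2 = 17 kVA
I_LR = S_LR/(√3·V_L) = 17000/(1.732×575) = 17.1 A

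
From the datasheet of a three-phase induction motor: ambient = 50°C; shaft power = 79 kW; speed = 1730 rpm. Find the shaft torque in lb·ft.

322 lb·ft

ω = 2π × 1730/60 = 181.2 rad/s
τ = P/ω = 79000/181.2 = 436 N·m
In lb·ft: 436/1.356 = 322 lb·ft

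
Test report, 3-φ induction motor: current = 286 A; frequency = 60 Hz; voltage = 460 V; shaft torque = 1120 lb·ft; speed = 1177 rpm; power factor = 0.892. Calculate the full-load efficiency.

τ = 1120 lb·ft × 1.356 = 1519 N·m
ω = 2π × 1177/60 = 123.3 rad/s; P_out = τω = 1519 × 123.3 = 187293 W
P_in = √3·V_L·I_L·cosφ = 1.732 × 460 × 286 × 0.892 = 203253 W
η = P_out / P_in = 187293 / 203253 = 0.921 = 92.1%

92.1 %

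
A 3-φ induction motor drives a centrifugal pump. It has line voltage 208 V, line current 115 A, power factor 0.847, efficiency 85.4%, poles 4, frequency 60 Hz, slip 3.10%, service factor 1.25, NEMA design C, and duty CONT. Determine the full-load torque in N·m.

P_in = √3·V·I·cosφ = 1.732 × 208 × 115 × 0.847 = 35091 W
P_out = η·P_in = 0.854 × 35091 = 29968 W
n_s = 120×60/4 = 1800 rpm; n = 1800×(1−0.031) = 1744 rpm
ω = 2π×1744/60 = 182.6 rad/s
τ = P_out/ω = 29968/182.6 = 164 N·m

164 N·m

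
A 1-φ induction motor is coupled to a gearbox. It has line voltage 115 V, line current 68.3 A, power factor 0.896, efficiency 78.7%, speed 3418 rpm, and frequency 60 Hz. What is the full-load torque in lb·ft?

P_in = V·I·cosφ = 115 × 68.3 × 0.896 = 7038 W
P_out = η·P_in = 0.787 × 7038 = 5539 W
n = 3418 rpm
ω = 2π×3418/60 = 357.9 rad/s
τ = P_out/ω = 5539/357.9 = 15.48 N·m
In lb·ft: 15.48/1.356 = 11.4 lb·ft

11.4 lb·ft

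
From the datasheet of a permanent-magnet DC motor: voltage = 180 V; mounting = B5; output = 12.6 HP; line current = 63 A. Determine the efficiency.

P_out = 12.6 × 746 = 9400 W
P_in = V·I = 180 × 63 = 11340 W
η = P_out / P_in = 9400 / 11340 = 0.829 = 82.9%

82.9 %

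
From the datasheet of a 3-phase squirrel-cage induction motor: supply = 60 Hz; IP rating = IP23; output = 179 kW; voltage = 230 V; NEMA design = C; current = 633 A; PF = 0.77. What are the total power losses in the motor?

P_in = √3·V·I·cosφ = 1.732×230×633×0.77 = 194165 W
P_out = 179000 W
Losses = P_in − P_out = 194165 − 179000 = 15165 W

15.2 kW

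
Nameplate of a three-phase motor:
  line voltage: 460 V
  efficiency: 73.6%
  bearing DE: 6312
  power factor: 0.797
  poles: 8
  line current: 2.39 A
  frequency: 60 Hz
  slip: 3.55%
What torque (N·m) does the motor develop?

P_in = √3·V·I·cosφ = 1.732 × 460 × 2.39 × 0.797 = 1518 W
P_out = η·P_in = 0.736 × 1518 = 1117 W
n_s = 120×60/8 = 900 rpm; n = 900×(1−0.0355) = 868 rpm
ω = 2π×868/60 = 90.9 rad/s
τ = P_out/ω = 1117/90.9 = 12.3 N·m

12.3 N·m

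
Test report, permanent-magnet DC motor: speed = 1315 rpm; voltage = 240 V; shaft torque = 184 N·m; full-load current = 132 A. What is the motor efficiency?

ω = 2π × 1315/60 = 137.7 rad/s; P_out = τω = 184 × 137.7 = 25337 W
P_in = V·I = 240 × 132 = 31680 W
η = P_out / P_in = 25337 / 31680 = 0.800 = 80.0%

80.0 %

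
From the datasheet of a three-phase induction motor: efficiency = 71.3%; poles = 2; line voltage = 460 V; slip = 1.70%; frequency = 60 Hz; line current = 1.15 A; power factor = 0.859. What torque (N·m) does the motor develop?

1.51 N·m

P_in = √3·V·I·cosφ = 1.732 × 460 × 1.15 × 0.859 = 787 W
P_out = η·P_in = 0.713 × 787 = 561 W
n_s = 120×60/2 = 3600 rpm; n = 3600×(1−0.017) = 3539 rpm
ω = 2π×3539/60 = 370.6 rad/s
τ = P_out/ω = 561/370.6 = 1.51 N·m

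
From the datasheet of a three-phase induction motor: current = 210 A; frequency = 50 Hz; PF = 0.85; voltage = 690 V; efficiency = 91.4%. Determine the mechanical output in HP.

261 HP

P_in = √3·V·I·cosφ = 1.732 × 690 × 210 × 0.85 = 213322 W
P_out = η·P_in = 0.914 × 213322 = 194976 W
= 194976/746 = 261 HP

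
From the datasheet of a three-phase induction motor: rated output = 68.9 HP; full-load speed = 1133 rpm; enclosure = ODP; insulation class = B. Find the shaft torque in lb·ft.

P_out = 68.9 × 746 = 51399 W
ω = 2π × 1133/60 = 118.6 rad/s
τ = P_out/ω = 51399/118.6 = 433.4 N·m
In lb·ft: 433.4/1.356 = 320 lb·ft

320 lb·ft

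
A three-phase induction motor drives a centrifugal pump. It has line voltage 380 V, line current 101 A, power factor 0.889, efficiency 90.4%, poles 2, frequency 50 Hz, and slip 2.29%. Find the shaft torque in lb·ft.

P_in = √3·V·I·cosφ = 1.732 × 380 × 101 × 0.889 = 59096 W
P_out = η·P_in = 0.904 × 59096 = 53423 W
n_s = 120×50/2 = 3000 rpm; n = 3000×(1−0.0229) = 2931 rpm
ω = 2π×2931/60 = 306.9 rad/s
τ = P_out/ω = 53423/306.9 = 174.1 N·m
In lb·ft: 174.1/1.356 = 128 lb·ft

128 lb·ft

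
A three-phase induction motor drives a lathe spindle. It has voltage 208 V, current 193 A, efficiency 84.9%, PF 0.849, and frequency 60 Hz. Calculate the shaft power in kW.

P_in = √3·V·I·cosφ = 1.732 × 208 × 193 × 0.849 = 59030 W
P_out = η·P_in = 0.849 × 59030 = 50116 W

50.1 kW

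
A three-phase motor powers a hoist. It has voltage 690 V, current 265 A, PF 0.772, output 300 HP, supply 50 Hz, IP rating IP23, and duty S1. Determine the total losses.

P_in = √3·V·I·cosφ = 1.732×690×265×0.772 = 244489 W
P_out = 300×746 = 223800 W
Losses = P_in − P_out = 244489 − 223800 = 20689 W

20.7 kW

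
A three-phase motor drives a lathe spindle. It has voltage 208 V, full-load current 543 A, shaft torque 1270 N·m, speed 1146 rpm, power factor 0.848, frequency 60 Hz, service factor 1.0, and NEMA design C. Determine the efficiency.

91.9 %

ω = 2π × 1146/60 = 120 rad/s; P_out = τω = 1270 × 120 = 152400 W
P_in = √3·V_L·I_L·cosφ = 1.732 × 208 × 543 × 0.848 = 165885 W
η = P_out / P_in = 152400 / 165885 = 0.919 = 91.9%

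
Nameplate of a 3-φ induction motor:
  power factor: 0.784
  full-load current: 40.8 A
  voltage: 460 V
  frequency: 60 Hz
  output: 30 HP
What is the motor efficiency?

87.8 %

P_out = 30 × 746 = 22380 W
P_in = √3·V_L·I_L·cosφ = 1.732 × 460 × 40.8 × 0.784 = 25485 W
η = P_out / P_in = 22380 / 25485 = 0.878 = 87.8%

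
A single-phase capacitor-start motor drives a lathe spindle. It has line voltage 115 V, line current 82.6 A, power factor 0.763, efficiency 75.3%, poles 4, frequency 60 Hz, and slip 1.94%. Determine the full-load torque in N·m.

P_in = V·I·cosφ = 115 × 82.6 × 0.763 = 7248 W
P_out = η·P_in = 0.753 × 7248 = 5458 W
n_s = 120×60/4 = 1800 rpm; n = 1800×(1−0.0194) = 1765 rpm
ω = 2π×1765/60 = 184.8 rad/s
τ = P_out/ω = 5458/184.8 = 29.5 N·m

29.5 N·m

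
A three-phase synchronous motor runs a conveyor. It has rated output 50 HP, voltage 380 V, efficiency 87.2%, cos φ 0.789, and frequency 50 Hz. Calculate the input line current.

82.4 A

P_out = 50 × 746 = 37300 W
P_in = P_out / η = 37300 / 0.872 = 42775 W
I_L = P_in / (√3·V_L·cosφ) = 42775 / (1.732 × 380 × 0.789) = 82.4 A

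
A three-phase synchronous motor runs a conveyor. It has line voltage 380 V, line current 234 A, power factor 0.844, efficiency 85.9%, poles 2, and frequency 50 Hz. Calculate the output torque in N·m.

355 N·m

P_in = √3·V·I·cosφ = 1.732 × 380 × 234 × 0.844 = 129984 W
P_out = η·P_in = 0.859 × 129984 = 111656 W
n = n_s = 120×50/2 = 3000 rpm (synchronous)
ω = 2π×3000/60 = 314.2 rad/s
τ = P_out/ω = 111656/314.2 = 355 N·m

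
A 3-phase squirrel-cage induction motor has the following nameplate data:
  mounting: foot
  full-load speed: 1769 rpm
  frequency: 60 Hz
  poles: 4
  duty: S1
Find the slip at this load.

1.72 %

n_s = 120f/p = 120×60/4 = 1800 rpm
s = (n_s − n)/n_s = (1800 − 1769)/1800 = 0.0172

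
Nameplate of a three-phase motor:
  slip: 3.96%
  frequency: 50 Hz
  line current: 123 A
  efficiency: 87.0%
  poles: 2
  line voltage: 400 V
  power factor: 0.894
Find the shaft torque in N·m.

P_in = √3·V·I·cosφ = 1.732 × 400 × 123 × 0.894 = 76182 W
P_out = η·P_in = 0.87 × 76182 = 66278 W
n_s = 120×50/2 = 3000 rpm; n = 3000×(1−0.0396) = 2881 rpm
ω = 2π×2881/60 = 301.7 rad/s
τ = P_out/ω = 66278/301.7 = 220 N·m

220 N·m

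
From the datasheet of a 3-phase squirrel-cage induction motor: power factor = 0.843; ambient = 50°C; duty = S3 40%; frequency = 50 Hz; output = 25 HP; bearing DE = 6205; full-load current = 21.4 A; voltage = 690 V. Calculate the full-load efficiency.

P_out = 25 × 746 = 18650 W
P_in = √3·V_L·I_L·cosφ = 1.732 × 690 × 21.4 × 0.843 = 21559 W
η = P_out / P_in = 18650 / 21559 = 0.865 = 86.5%

86.5 %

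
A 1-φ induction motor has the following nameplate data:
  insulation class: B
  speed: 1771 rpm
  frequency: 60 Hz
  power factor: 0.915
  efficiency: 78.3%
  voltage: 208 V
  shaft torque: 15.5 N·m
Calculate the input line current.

19.3 A

ω = 2π×1771/60 = 185.5 rad/s; P_out = τω = 15.5 × 185.5 = 2875 W
P_in = P_out / η = 2875 / 0.783 = 3672 W
I = P_in / (V·cosφ) = 3672 / (208 × 0.915) = 19.3 A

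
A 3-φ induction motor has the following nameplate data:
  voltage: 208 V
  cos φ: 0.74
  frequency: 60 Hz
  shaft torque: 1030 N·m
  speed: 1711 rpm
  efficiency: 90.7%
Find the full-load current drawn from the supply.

ω = 2π×1711/60 = 179.2 rad/s; P_out = τω = 1030 × 179.2 = 184576 W
P_in = P_out / η = 184576 / 0.907 = 203502 W
I_L = P_in / (√3·V_L·cosφ) = 203502 / (1.732 × 208 × 0.74) = 763 A

763 A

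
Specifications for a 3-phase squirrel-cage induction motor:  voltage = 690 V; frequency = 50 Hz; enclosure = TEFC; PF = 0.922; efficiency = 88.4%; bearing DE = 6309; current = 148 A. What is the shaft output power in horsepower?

193 HP

P_in = √3·V·I·cosφ = 1.732 × 690 × 148 × 0.922 = 163076 W
P_out = η·P_in = 0.884 × 163076 = 144159 W
= 144159/746 = 193 HP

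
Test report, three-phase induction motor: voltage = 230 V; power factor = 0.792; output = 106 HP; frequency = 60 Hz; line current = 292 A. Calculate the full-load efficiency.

P_out = 106 × 746 = 79076 W
P_in = √3·V_L·I_L·cosφ = 1.732 × 230 × 292 × 0.792 = 92126 W
η = P_out / P_in = 79076 / 92126 = 0.858 = 85.8%

85.8 %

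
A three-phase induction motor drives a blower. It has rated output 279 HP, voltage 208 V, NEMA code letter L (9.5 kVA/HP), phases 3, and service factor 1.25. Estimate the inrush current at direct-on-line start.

S_LR = 9.5 × 279 = 2650.5 kVA
I_LR = S_LR/(√3·V_L) = 2650500/(1.732×208) = 7360 A

7360 A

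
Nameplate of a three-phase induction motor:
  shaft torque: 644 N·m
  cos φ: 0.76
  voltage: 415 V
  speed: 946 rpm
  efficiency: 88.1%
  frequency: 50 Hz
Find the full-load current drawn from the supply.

133 A

ω = 2π×946/60 = 99.06 rad/s; P_out = τω = 644 × 99.06 = 63795 W
P_in = P_out / η = 63795 / 0.881 = 72412 W
I_L = P_in / (√3·V_L·cosφ) = 72412 / (1.732 × 415 × 0.76) = 133 A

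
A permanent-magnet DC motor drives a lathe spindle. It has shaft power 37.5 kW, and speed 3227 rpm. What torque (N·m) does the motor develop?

ω = 2π × 3227/60 = 337.9 rad/s
τ = P/ω = 37500/337.9 = 111 N·m

111 N·m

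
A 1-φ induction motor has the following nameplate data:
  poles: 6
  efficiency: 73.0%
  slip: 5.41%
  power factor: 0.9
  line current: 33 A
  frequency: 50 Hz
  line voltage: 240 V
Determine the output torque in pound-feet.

38.7 lb·ft

P_in = V·I·cosφ = 240 × 33 × 0.9 = 7128 W
P_out = η·P_in = 0.73 × 7128 = 5203 W
n_s = 120×50/6 = 1000 rpm; n = 1000×(1−0.0541) = 946 rpm
ω = 2π×946/60 = 99.06 rad/s
τ = P_out/ω = 5203/99.06 = 52.52 N·m
In lb·ft: 52.52/1.356 = 38.7 lb·ft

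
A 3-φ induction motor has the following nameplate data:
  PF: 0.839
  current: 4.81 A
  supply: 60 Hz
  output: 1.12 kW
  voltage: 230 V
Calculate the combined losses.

488 W

P_in = √3·V·I·cosφ = 1.732×230×4.81×0.839 = 1608 W
P_out = 1120 W
Losses = P_in − P_out = 1608 − 1120 = 488 W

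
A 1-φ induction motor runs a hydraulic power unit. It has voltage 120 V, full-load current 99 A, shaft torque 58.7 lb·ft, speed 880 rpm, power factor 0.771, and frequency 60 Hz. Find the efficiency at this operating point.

80.1 %

τ = 58.7 lb·ft × 1.356 = 79.6 N·m
ω = 2π × 880/60 = 92.15 rad/s; P_out = τω = 79.6 × 92.15 = 7335 W
P_in = V·I·cosφ = 120 × 99 × 0.771 = 9159 W
η = P_out / P_in = 7335 / 9159 = 0.801 = 80.1%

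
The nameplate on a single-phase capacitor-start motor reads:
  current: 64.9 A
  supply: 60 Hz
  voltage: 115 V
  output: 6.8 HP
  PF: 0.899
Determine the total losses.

1640 W

P_in = V·I·cosφ = 115×64.9×0.899 = 6710 W
P_out = 6.8×746 = 5073 W
Losses = P_in − P_out = 6710 − 5073 = 1637 W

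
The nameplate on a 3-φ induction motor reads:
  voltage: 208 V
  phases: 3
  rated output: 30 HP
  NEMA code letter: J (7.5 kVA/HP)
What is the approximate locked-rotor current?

625 A

S_LR = 7.5 × 30 = 225 kVA
I_LR = S_LR/(√3·V_L) = 225000/(1.732×208) = 625 A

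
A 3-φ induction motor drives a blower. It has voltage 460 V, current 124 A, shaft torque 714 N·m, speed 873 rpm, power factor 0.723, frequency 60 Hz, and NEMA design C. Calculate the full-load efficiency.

91.4 %

ω = 2π × 873/60 = 91.42 rad/s; P_out = τω = 714 × 91.42 = 65274 W
P_in = √3·V_L·I_L·cosφ = 1.732 × 460 × 124 × 0.723 = 71428 W
η = P_out / P_in = 65274 / 71428 = 0.914 = 91.4%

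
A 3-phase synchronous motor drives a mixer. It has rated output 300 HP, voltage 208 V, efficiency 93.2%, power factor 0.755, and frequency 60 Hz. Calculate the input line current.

883 A

P_out = 300 × 746 = 223800 W
P_in = P_out / η = 223800 / 0.932 = 240129 W
I_L = P_in / (√3·V_L·cosφ) = 240129 / (1.732 × 208 × 0.755) = 883 A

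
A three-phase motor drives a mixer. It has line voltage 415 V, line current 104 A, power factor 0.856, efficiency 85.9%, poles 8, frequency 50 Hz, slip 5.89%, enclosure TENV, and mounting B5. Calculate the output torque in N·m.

P_in = √3·V·I·cosφ = 1.732 × 415 × 104 × 0.856 = 63989 W
P_out = η·P_in = 0.859 × 63989 = 54967 W
n_s = 120×50/8 = 750 rpm; n = 750×(1−0.0589) = 706 rpm
ω = 2π×706/60 = 73.93 rad/s
τ = P_out/ω = 54967/73.93 = 744 N·m

744 N·m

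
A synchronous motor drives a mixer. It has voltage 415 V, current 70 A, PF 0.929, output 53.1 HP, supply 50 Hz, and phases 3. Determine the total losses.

P_in = √3·V·I·cosφ = 1.732×415×70×0.929 = 46742 W
P_out = 53.1×746 = 39613 W
Losses = P_in − P_out = 46742 − 39613 = 7129 W

7130 W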